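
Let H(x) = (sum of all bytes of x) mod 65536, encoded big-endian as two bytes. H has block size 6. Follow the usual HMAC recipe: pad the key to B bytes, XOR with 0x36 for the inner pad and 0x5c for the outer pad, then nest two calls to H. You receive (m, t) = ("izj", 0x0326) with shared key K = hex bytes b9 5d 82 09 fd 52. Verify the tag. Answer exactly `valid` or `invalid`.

invalid

Key hex bytes b9 5d 82 09 fd 52 is exactly B = 6 bytes: K' = b9 5d 82 09 fd 52.
K' ⊕ ipad = 8f 6b b4 3f cb 64; K' ⊕ opad = e5 01 de 55 a1 0e.
Inner hash: sum = 143+107+180+63+203+100+105+122+106 = 1129 → 04 69.
Outer hash (recomputed tag): sum = 229+1+222+85+161+14+4+105 = 821 → 03 35.
Recomputed tag = 0335; claimed = 0326 → mismatch.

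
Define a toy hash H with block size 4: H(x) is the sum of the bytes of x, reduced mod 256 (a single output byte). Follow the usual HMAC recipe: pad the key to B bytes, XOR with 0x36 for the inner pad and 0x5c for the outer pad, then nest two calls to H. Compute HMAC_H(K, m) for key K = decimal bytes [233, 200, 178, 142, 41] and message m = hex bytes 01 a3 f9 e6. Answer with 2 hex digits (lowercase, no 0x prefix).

ab

Key decimal bytes [233, 200, 178, 142, 41] = e9 c8 b2 8e 29 is 5 bytes > B = 4, so hash it first: H(key) = 1a, then zero-pad to 4 bytes: K' = 1a 00 00 00.
K' ⊕ ipad = 2c 36 36 36.  K' ⊕ opad = 46 5c 5c 5c.
Inner input = (K'⊕ipad) ∥ m = 2c 36 36 36 ∥ 01 a3 f9 e6.
Inner hash: sum = 44+54+54+54+1+163+249+230 = 849; mod 256 = 81 → 51.
Outer input = (K'⊕opad) ∥ inner = 46 5c 5c 5c ∥ 51.
Outer hash (tag): sum = 70+92+92+92+81 = 427; mod 256 = 171 → ab.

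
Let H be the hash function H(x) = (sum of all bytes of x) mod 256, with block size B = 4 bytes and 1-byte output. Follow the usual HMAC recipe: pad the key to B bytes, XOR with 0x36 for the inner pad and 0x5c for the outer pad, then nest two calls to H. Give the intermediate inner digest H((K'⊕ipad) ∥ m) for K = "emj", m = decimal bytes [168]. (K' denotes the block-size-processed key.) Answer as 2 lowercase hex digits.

e8

Key "emj" = 65 6d 6a is 3 bytes ≤ B = 4; zero-pad to 4 bytes: K' = 65 6d 6a 00.
K' ⊕ ipad = 53 5b 5c 36.
Inner input = 53 5b 5c 36 ∥ a8.
Inner hash: sum = 83+91+92+54+168 = 488; mod 256 = 232 → e8.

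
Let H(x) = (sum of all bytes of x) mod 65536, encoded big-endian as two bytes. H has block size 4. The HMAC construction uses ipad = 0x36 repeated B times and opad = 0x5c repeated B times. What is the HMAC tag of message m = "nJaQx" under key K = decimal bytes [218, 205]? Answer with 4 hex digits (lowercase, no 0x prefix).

0208

Key decimal bytes [218, 205] = da cd is 2 bytes ≤ B = 4; zero-pad to 4 bytes: K' = da cd 00 00.
K' ⊕ ipad = ec fb 36 36.  K' ⊕ opad = 86 91 5c 5c.
Inner input = (K'⊕ipad) ∥ m = ec fb 36 36 ∥ 6e 4a 61 51 78.
Inner hash: sum = 236+251+54+54+110+74+97+81+120 = 1077 → 04 35.
Outer input = (K'⊕opad) ∥ inner = 86 91 5c 5c ∥ 04 35.
Outer hash (tag): sum = 134+145+92+92+4+53 = 520 → 02 08.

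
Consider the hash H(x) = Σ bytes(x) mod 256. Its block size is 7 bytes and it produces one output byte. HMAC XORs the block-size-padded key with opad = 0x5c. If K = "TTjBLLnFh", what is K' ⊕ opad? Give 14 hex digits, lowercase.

Key "TTjBLLnFh" = 54 54 6a 42 4c 4c 6e 46 68 is 9 bytes > B = 7, so hash it first: H(key) = 08, then zero-pad to 7 bytes: K' = 08 00 00 00 00 00 00.
XOR each byte with 0x5c: 08⊕5c=54, 00⊕5c=5c, 00⊕5c=5c, 00⊕5c=5c, 00⊕5c=5c, 00⊕5c=5c, 00⊕5c=5c.

545c5c5c5c5c5c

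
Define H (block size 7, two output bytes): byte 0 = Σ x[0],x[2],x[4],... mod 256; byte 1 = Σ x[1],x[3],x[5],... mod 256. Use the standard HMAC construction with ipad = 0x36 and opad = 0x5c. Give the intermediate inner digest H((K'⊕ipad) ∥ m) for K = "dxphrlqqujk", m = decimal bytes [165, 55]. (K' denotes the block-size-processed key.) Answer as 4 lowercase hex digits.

Key "dxphrlqqujk" = 64 78 70 68 72 6c 71 71 75 6a 6b is 11 bytes > B = 7, so hash it first: H(key) = 97 27, then zero-pad to 7 bytes: K' = 97 27 00 00 00 00 00.
K' ⊕ ipad = a1 11 36 36 36 36 36.
Inner input = a1 11 36 36 36 36 36 ∥ a5 37.
Inner hash: even-index sum = 378 mod 256 = 122; odd-index sum = 290 mod 256 = 34 → 7a 22.

7a22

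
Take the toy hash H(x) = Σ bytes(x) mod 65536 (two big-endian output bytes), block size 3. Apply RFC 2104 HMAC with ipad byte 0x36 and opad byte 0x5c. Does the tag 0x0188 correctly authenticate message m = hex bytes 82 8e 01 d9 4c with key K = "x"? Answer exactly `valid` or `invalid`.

Key "x" = 78 is 1 byte ≤ B = 3; zero-pad to 3 bytes: K' = 78 00 00.
K' ⊕ ipad = 4e 36 36; K' ⊕ opad = 24 5c 5c.
Inner hash: sum = 78+54+54+130+142+1+217+76 = 752 → 02 f0.
Outer hash (recomputed tag): sum = 36+92+92+2+240 = 462 → 01 ce.
Recomputed tag = 01ce; claimed = 0188 → mismatch.

invalid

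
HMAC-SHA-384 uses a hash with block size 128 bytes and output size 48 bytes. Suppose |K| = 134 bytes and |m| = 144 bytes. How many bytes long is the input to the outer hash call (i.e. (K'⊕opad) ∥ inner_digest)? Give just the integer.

Key is 134 > 128 bytes, so it is hashed to 48 bytes then zero-padded to 128: |K'| = 128.
Outer input = (K'⊕opad) ∥ H(inner) → 128 + 48 = 176 bytes.

176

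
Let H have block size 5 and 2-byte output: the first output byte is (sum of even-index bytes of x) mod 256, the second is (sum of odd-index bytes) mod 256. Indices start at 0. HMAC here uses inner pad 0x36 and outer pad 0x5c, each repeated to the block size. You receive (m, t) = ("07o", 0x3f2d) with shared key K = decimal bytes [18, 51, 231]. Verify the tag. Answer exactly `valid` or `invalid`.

Key decimal bytes [18, 51, 231] = 12 33 e7 is 3 bytes ≤ B = 5; zero-pad to 5 bytes: K' = 12 33 e7 00 00.
K' ⊕ ipad = 24 05 d1 36 36; K' ⊕ opad = 4e 6f bb 5c 5c.
Inner hash: even-index sum = 354 mod 256 = 98; odd-index sum = 218 mod 256 = 218 → 62 da.
Outer hash (recomputed tag): even-index sum = 575 mod 256 = 63; odd-index sum = 301 mod 256 = 45 → 3f 2d.
Recomputed tag = 3f2d; claimed = 3f2d → match.

valid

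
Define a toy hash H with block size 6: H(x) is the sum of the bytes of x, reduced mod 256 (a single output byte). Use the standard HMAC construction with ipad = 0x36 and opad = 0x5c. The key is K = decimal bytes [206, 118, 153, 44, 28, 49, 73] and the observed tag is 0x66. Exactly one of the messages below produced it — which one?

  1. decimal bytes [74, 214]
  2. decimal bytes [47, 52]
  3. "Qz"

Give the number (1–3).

Key decimal bytes [206, 118, 153, 44, 28, 49, 73] = ce 76 99 2c 1c 31 49 is 7 bytes > B = 6, so hash it first: H(key) = 9f, then zero-pad to 6 bytes: K' = 9f 00 00 00 00 00.
K' ⊕ ipad = a9 36 36 36 36 36; K' ⊕ opad = c3 5c 5c 5c 5c 5c.
m1: inner = H(a9 36 36 36 36 36 4a d6) = d7; tag = H(c3 5c 5c 5c 5c 5c d7) = 66 ← matches
m2: inner = H(a9 36 36 36 36 36 2f 34) = 1a; tag = H(c3 5c 5c 5c 5c 5c 1a) = a9
m3: inner = H(a9 36 36 36 36 36 51 7a) = 82; tag = H(c3 5c 5c 5c 5c 5c 82) = 11

1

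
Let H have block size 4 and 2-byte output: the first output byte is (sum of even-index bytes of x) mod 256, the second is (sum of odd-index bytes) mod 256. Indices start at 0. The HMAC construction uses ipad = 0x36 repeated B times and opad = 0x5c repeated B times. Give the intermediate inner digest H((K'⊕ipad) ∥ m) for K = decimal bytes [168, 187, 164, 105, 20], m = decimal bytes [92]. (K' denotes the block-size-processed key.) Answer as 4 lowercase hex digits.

e848

Key decimal bytes [168, 187, 164, 105, 20] = a8 bb a4 69 14 is 5 bytes > B = 4, so hash it first: H(key) = 60 24, then zero-pad to 4 bytes: K' = 60 24 00 00.
K' ⊕ ipad = 56 12 36 36.
Inner input = 56 12 36 36 ∥ 5c.
Inner hash: even-index sum = 232 mod 256 = 232; odd-index sum = 72 mod 256 = 72 → e8 48.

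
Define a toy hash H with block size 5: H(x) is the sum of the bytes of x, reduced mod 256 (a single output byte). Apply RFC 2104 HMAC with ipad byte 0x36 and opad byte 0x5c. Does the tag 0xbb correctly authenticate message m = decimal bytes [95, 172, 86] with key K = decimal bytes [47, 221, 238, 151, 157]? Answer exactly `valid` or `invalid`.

Key decimal bytes [47, 221, 238, 151, 157] = 2f dd ee 97 9d is exactly B = 5 bytes: K' = 2f dd ee 97 9d.
K' ⊕ ipad = 19 eb d8 a1 ab; K' ⊕ opad = 73 81 b2 cb c1.
Inner hash: sum = 25+235+216+161+171+95+172+86 = 1161; mod 256 = 137 → 89.
Outer hash (recomputed tag): sum = 115+129+178+203+193+137 = 955; mod 256 = 187 → bb.
Recomputed tag = bb; claimed = bb → match.

valid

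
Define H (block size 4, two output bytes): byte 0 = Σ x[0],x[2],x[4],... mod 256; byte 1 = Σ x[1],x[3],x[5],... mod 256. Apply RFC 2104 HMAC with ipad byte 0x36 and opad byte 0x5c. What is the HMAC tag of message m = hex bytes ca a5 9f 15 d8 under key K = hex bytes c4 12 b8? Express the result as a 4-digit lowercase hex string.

Key hex bytes c4 12 b8 is 3 bytes ≤ B = 4; zero-pad to 4 bytes: K' = c4 12 b8 00.
K' ⊕ ipad = f2 24 8e 36.  K' ⊕ opad = 98 4e e4 5c.
Inner input = (K'⊕ipad) ∥ m = f2 24 8e 36 ∥ ca a5 9f 15 d8.
Inner hash: even-index sum = 961 mod 256 = 193; odd-index sum = 276 mod 256 = 20 → c1 14.
Outer input = (K'⊕opad) ∥ inner = 98 4e e4 5c ∥ c1 14.
Outer hash (tag): even-index sum = 573 mod 256 = 61; odd-index sum = 190 mod 256 = 190 → 3d be.

3dbe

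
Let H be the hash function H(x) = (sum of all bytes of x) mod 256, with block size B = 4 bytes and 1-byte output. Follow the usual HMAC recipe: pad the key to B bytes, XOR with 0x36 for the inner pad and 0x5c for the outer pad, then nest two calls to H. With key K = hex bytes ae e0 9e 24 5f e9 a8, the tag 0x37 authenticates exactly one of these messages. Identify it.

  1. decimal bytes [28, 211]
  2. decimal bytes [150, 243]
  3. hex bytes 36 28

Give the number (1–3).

Key hex bytes ae e0 9e 24 5f e9 a8 is 7 bytes > B = 4, so hash it first: H(key) = 40, then zero-pad to 4 bytes: K' = 40 00 00 00.
K' ⊕ ipad = 76 36 36 36; K' ⊕ opad = 1c 5c 5c 5c.
m1: inner = H(76 36 36 36 1c d3) = 07; tag = H(1c 5c 5c 5c 07) = 37 ← matches
m2: inner = H(76 36 36 36 96 f3) = a1; tag = H(1c 5c 5c 5c a1) = d1
m3: inner = H(76 36 36 36 36 28) = 76; tag = H(1c 5c 5c 5c 76) = a6

1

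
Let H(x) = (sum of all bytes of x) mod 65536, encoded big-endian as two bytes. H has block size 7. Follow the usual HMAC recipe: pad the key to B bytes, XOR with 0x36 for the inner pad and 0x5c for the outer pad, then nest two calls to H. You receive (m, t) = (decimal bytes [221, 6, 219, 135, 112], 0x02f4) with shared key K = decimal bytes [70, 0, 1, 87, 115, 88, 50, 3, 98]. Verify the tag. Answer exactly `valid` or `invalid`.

invalid

Key decimal bytes [70, 0, 1, 87, 115, 88, 50, 3, 98] = 46 00 01 57 73 58 32 03 62 is 9 bytes > B = 7, so hash it first: H(key) = 02 00, then zero-pad to 7 bytes: K' = 02 00 00 00 00 00 00.
K' ⊕ ipad = 34 36 36 36 36 36 36; K' ⊕ opad = 5e 5c 5c 5c 5c 5c 5c.
Inner hash: sum = 52+54+54+54+54+54+54+221+6+219+135+112 = 1069 → 04 2d.
Outer hash (recomputed tag): sum = 94+92+92+92+92+92+92+4+45 = 695 → 02 b7.
Recomputed tag = 02b7; claimed = 02f4 → mismatch.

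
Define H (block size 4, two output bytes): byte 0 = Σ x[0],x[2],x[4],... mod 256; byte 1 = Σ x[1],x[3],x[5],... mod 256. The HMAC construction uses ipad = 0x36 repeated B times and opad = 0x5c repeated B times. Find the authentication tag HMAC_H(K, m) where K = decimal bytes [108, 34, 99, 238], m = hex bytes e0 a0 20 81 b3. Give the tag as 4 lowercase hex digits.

Key decimal bytes [108, 34, 99, 238] = 6c 22 63 ee is exactly B = 4 bytes: K' = 6c 22 63 ee.
K' ⊕ ipad = 5a 14 55 d8.  K' ⊕ opad = 30 7e 3f b2.
Inner input = (K'⊕ipad) ∥ m = 5a 14 55 d8 ∥ e0 a0 20 81 b3.
Inner hash: even-index sum = 610 mod 256 = 98; odd-index sum = 525 mod 256 = 13 → 62 0d.
Outer input = (K'⊕opad) ∥ inner = 30 7e 3f b2 ∥ 62 0d.
Outer hash (tag): even-index sum = 209 mod 256 = 209; odd-index sum = 317 mod 256 = 61 → d1 3d.

d13d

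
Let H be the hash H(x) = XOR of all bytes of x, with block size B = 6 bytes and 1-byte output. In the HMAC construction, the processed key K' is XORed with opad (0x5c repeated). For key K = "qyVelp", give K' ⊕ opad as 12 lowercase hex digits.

Key "qyVelp" = 71 79 56 65 6c 70 is exactly B = 6 bytes: K' = 71 79 56 65 6c 70.
XOR each byte with 0x5c: 71⊕5c=2d, 79⊕5c=25, 56⊕5c=0a, 65⊕5c=39, 6c⊕5c=30, 70⊕5c=2c.

2d250a39302c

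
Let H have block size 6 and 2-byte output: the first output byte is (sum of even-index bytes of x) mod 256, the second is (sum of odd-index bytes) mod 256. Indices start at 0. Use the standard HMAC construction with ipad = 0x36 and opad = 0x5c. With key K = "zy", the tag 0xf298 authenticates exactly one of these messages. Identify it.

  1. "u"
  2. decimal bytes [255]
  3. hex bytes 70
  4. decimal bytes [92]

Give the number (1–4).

4

Key "zy" = 7a 79 is 2 bytes ≤ B = 6; zero-pad to 6 bytes: K' = 7a 79 00 00 00 00.
K' ⊕ ipad = 4c 4f 36 36 36 36; K' ⊕ opad = 26 25 5c 5c 5c 5c.
m1: inner = H(4c 4f 36 36 36 36 75) = 2d bb; tag = H(26 25 5c 5c 5c 5c 2d bb) = 0b98
m2: inner = H(4c 4f 36 36 36 36 ff) = b7 bb; tag = H(26 25 5c 5c 5c 5c b7 bb) = 9598
m3: inner = H(4c 4f 36 36 36 36 70) = 28 bb; tag = H(26 25 5c 5c 5c 5c 28 bb) = 0698
m4: inner = H(4c 4f 36 36 36 36 5c) = 14 bb; tag = H(26 25 5c 5c 5c 5c 14 bb) = f298 ← matches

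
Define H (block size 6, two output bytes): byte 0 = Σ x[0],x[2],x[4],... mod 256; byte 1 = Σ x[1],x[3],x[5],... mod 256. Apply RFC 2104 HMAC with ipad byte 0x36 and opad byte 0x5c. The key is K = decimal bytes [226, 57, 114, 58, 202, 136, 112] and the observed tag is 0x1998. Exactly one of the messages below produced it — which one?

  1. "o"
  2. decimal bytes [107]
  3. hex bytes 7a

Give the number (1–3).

2

Key decimal bytes [226, 57, 114, 58, 202, 136, 112] = e2 39 72 3a ca 88 70 is 7 bytes > B = 6, so hash it first: H(key) = 8e fb, then zero-pad to 6 bytes: K' = 8e fb 00 00 00 00.
K' ⊕ ipad = b8 cd 36 36 36 36; K' ⊕ opad = d2 a7 5c 5c 5c 5c.
m1: inner = H(b8 cd 36 36 36 36 6f) = 93 39; tag = H(d2 a7 5c 5c 5c 5c 93 39) = 1d98
m2: inner = H(b8 cd 36 36 36 36 6b) = 8f 39; tag = H(d2 a7 5c 5c 5c 5c 8f 39) = 1998 ← matches
m3: inner = H(b8 cd 36 36 36 36 7a) = 9e 39; tag = H(d2 a7 5c 5c 5c 5c 9e 39) = 2898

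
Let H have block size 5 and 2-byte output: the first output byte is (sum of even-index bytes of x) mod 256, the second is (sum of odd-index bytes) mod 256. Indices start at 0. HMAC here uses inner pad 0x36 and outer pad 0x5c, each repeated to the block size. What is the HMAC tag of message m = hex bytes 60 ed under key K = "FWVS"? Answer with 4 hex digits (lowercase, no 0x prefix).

a60d

Key "FWVS" = 46 57 56 53 is 4 bytes ≤ B = 5; zero-pad to 5 bytes: K' = 46 57 56 53 00.
K' ⊕ ipad = 70 61 60 65 36.  K' ⊕ opad = 1a 0b 0a 0f 5c.
Inner input = (K'⊕ipad) ∥ m = 70 61 60 65 36 ∥ 60 ed.
Inner hash: even-index sum = 499 mod 256 = 243; odd-index sum = 294 mod 256 = 38 → f3 26.
Outer input = (K'⊕opad) ∥ inner = 1a 0b 0a 0f 5c ∥ f3 26.
Outer hash (tag): even-index sum = 166 mod 256 = 166; odd-index sum = 269 mod 256 = 13 → a6 0d.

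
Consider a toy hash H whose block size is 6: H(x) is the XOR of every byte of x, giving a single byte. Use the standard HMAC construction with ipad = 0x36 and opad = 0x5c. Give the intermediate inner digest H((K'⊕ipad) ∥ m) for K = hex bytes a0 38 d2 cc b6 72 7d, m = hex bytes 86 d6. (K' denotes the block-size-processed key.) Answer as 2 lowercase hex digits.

Key hex bytes a0 38 d2 cc b6 72 7d is 7 bytes > B = 6, so hash it first: H(key) = 3f, then zero-pad to 6 bytes: K' = 3f 00 00 00 00 00.
K' ⊕ ipad = 09 36 36 36 36 36.
Inner input = 09 36 36 36 36 36 ∥ 86 d6.
Inner hash: XOR 09⊕36⊕36⊕36⊕36⊕36⊕86⊕d6 = 6f.

6f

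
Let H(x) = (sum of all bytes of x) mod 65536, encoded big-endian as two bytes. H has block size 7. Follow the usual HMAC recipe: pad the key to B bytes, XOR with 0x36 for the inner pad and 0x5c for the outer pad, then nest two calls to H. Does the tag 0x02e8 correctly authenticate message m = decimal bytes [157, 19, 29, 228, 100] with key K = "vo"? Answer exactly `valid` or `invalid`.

Key "vo" = 76 6f is 2 bytes ≤ B = 7; zero-pad to 7 bytes: K' = 76 6f 00 00 00 00 00.
K' ⊕ ipad = 40 59 36 36 36 36 36; K' ⊕ opad = 2a 33 5c 5c 5c 5c 5c.
Inner hash: sum = 64+89+54+54+54+54+54+157+19+29+228+100 = 956 → 03 bc.
Outer hash (recomputed tag): sum = 42+51+92+92+92+92+92+3+188 = 744 → 02 e8.
Recomputed tag = 02e8; claimed = 02e8 → match.

valid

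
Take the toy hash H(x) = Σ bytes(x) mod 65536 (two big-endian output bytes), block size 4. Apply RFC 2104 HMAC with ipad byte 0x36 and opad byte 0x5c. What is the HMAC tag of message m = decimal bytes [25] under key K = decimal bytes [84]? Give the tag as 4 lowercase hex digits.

Key decimal bytes [84] = 54 is 1 byte ≤ B = 4; zero-pad to 4 bytes: K' = 54 00 00 00.
K' ⊕ ipad = 62 36 36 36.  K' ⊕ opad = 08 5c 5c 5c.
Inner input = (K'⊕ipad) ∥ m = 62 36 36 36 ∥ 19.
Inner hash: sum = 98+54+54+54+25 = 285 → 01 1d.
Outer input = (K'⊕opad) ∥ inner = 08 5c 5c 5c ∥ 01 1d.
Outer hash (tag): sum = 8+92+92+92+1+29 = 314 → 01 3a.

013a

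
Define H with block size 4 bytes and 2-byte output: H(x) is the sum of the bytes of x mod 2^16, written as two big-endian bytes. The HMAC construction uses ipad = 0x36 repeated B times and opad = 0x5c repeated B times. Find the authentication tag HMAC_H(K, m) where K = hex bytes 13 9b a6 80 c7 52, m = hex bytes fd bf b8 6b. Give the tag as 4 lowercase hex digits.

0225

Key hex bytes 13 9b a6 80 c7 52 is 6 bytes > B = 4, so hash it first: H(key) = 02 ed, then zero-pad to 4 bytes: K' = 02 ed 00 00.
K' ⊕ ipad = 34 db 36 36.  K' ⊕ opad = 5e b1 5c 5c.
Inner input = (K'⊕ipad) ∥ m = 34 db 36 36 ∥ fd bf b8 6b.
Inner hash: sum = 52+219+54+54+253+191+184+107 = 1114 → 04 5a.
Outer input = (K'⊕opad) ∥ inner = 5e b1 5c 5c ∥ 04 5a.
Outer hash (tag): sum = 94+177+92+92+4+90 = 549 → 02 25.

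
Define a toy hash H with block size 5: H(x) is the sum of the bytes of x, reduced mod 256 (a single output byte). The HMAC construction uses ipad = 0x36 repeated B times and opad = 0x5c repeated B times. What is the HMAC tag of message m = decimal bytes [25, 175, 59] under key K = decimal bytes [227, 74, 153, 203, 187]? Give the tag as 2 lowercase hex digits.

a5

Key decimal bytes [227, 74, 153, 203, 187] = e3 4a 99 cb bb is exactly B = 5 bytes: K' = e3 4a 99 cb bb.
K' ⊕ ipad = d5 7c af fd 8d.  K' ⊕ opad = bf 16 c5 97 e7.
Inner input = (K'⊕ipad) ∥ m = d5 7c af fd 8d ∥ 19 af 3b.
Inner hash: sum = 213+124+175+253+141+25+175+59 = 1165; mod 256 = 141 → 8d.
Outer input = (K'⊕opad) ∥ inner = bf 16 c5 97 e7 ∥ 8d.
Outer hash (tag): sum = 191+22+197+151+231+141 = 933; mod 256 = 165 → a5.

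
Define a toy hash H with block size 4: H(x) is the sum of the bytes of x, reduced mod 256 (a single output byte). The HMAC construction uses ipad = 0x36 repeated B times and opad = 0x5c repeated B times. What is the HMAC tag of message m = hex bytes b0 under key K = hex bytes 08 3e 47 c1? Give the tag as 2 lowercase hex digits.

Key hex bytes 08 3e 47 c1 is exactly B = 4 bytes: K' = 08 3e 47 c1.
K' ⊕ ipad = 3e 08 71 f7.  K' ⊕ opad = 54 62 1b 9d.
Inner input = (K'⊕ipad) ∥ m = 3e 08 71 f7 ∥ b0.
Inner hash: sum = 62+8+113+247+176 = 606; mod 256 = 94 → 5e.
Outer input = (K'⊕opad) ∥ inner = 54 62 1b 9d ∥ 5e.
Outer hash (tag): sum = 84+98+27+157+94 = 460; mod 256 = 204 → cc.

cc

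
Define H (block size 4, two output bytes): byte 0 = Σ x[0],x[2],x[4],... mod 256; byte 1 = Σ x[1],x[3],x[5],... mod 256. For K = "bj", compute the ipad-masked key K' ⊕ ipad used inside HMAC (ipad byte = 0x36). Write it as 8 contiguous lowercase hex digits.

545c3636

Key "bj" = 62 6a is 2 bytes ≤ B = 4; zero-pad to 4 bytes: K' = 62 6a 00 00.
XOR each byte with 0x36: 62⊕36=54, 6a⊕36=5c, 00⊕36=36, 00⊕36=36.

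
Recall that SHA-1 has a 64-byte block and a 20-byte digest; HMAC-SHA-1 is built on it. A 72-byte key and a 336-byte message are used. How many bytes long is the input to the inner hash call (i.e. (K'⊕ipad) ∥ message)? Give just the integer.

400

Key is 72 > 64 bytes, so it is hashed to 20 bytes then zero-padded to 64: |K'| = 64.
Inner input = (K'⊕ipad) ∥ m → 64 + 336 = 400 bytes.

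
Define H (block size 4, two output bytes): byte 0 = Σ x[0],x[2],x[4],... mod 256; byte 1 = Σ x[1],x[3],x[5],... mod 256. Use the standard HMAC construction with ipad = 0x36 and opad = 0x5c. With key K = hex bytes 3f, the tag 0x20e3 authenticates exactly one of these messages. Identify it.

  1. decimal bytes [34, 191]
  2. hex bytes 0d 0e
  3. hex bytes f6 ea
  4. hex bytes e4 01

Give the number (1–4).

1

Key hex bytes 3f is 1 byte ≤ B = 4; zero-pad to 4 bytes: K' = 3f 00 00 00.
K' ⊕ ipad = 09 36 36 36; K' ⊕ opad = 63 5c 5c 5c.
m1: inner = H(09 36 36 36 22 bf) = 61 2b; tag = H(63 5c 5c 5c 61 2b) = 20e3 ← matches
m2: inner = H(09 36 36 36 0d 0e) = 4c 7a; tag = H(63 5c 5c 5c 4c 7a) = 0b32
m3: inner = H(09 36 36 36 f6 ea) = 35 56; tag = H(63 5c 5c 5c 35 56) = f40e
m4: inner = H(09 36 36 36 e4 01) = 23 6d; tag = H(63 5c 5c 5c 23 6d) = e225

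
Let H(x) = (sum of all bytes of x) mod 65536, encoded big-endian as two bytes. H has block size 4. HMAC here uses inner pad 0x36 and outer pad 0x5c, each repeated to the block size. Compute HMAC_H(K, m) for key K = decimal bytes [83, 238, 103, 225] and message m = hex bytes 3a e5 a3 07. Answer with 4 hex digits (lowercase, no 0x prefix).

Key decimal bytes [83, 238, 103, 225] = 53 ee 67 e1 is exactly B = 4 bytes: K' = 53 ee 67 e1.
K' ⊕ ipad = 65 d8 51 d7.  K' ⊕ opad = 0f b2 3b bd.
Inner input = (K'⊕ipad) ∥ m = 65 d8 51 d7 ∥ 3a e5 a3 07.
Inner hash: sum = 101+216+81+215+58+229+163+7 = 1070 → 04 2e.
Outer input = (K'⊕opad) ∥ inner = 0f b2 3b bd ∥ 04 2e.
Outer hash (tag): sum = 15+178+59+189+4+46 = 491 → 01 eb.

01eb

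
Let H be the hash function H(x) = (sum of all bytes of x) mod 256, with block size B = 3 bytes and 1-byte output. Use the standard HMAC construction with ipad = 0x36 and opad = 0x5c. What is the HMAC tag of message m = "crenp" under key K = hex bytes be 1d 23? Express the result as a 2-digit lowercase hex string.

82

Key hex bytes be 1d 23 is exactly B = 3 bytes: K' = be 1d 23.
K' ⊕ ipad = 88 2b 15.  K' ⊕ opad = e2 41 7f.
Inner input = (K'⊕ipad) ∥ m = 88 2b 15 ∥ 63 72 65 6e 70.
Inner hash: sum = 136+43+21+99+114+101+110+112 = 736; mod 256 = 224 → e0.
Outer input = (K'⊕opad) ∥ inner = e2 41 7f ∥ e0.
Outer hash (tag): sum = 226+65+127+224 = 642; mod 256 = 130 → 82.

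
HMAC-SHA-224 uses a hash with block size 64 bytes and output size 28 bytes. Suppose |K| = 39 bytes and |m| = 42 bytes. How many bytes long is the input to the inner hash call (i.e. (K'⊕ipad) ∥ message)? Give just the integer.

Key is 39 ≤ 64 bytes, zero-padded: |K'| = 64.
Inner input = (K'⊕ipad) ∥ m → 64 + 42 = 106 bytes.

106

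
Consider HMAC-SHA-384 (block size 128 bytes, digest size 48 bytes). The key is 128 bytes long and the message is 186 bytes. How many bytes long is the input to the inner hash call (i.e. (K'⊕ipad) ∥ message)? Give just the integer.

Key is 128 ≤ 128 bytes, zero-padded: |K'| = 128.
Inner input = (K'⊕ipad) ∥ m → 128 + 186 = 314 bytes.

314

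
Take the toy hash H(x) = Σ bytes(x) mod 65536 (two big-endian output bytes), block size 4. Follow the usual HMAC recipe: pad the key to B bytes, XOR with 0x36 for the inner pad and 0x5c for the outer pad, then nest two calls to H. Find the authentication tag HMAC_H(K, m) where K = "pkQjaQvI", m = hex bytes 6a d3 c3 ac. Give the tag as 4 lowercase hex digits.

Key "pkQjaQvI" = 70 6b 51 6a 61 51 76 49 is 8 bytes > B = 4, so hash it first: H(key) = 03 07, then zero-pad to 4 bytes: K' = 03 07 00 00.
K' ⊕ ipad = 35 31 36 36.  K' ⊕ opad = 5f 5b 5c 5c.
Inner input = (K'⊕ipad) ∥ m = 35 31 36 36 ∥ 6a d3 c3 ac.
Inner hash: sum = 53+49+54+54+106+211+195+172 = 894 → 03 7e.
Outer input = (K'⊕opad) ∥ inner = 5f 5b 5c 5c ∥ 03 7e.
Outer hash (tag): sum = 95+91+92+92+3+126 = 499 → 01 f3.

01f3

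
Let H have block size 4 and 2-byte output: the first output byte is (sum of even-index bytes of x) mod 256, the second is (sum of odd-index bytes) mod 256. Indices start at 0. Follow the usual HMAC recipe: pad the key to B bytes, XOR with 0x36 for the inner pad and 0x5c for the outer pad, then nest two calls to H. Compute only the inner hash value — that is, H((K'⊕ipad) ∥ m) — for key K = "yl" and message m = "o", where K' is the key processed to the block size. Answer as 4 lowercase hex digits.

Key "yl" = 79 6c is 2 bytes ≤ B = 4; zero-pad to 4 bytes: K' = 79 6c 00 00.
K' ⊕ ipad = 4f 5a 36 36.
Inner input = 4f 5a 36 36 ∥ 6f.
Inner hash: even-index sum = 244 mod 256 = 244; odd-index sum = 144 mod 256 = 144 → f4 90.

f490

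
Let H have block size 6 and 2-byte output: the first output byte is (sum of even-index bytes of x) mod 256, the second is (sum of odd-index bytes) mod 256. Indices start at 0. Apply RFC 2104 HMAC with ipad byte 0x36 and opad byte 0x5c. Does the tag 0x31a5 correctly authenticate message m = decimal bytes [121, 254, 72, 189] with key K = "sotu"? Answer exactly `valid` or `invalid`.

Key "sotu" = 73 6f 74 75 is 4 bytes ≤ B = 6; zero-pad to 6 bytes: K' = 73 6f 74 75 00 00.
K' ⊕ ipad = 45 59 42 43 36 36; K' ⊕ opad = 2f 33 28 29 5c 5c.
Inner hash: even-index sum = 382 mod 256 = 126; odd-index sum = 653 mod 256 = 141 → 7e 8d.
Outer hash (recomputed tag): even-index sum = 305 mod 256 = 49; odd-index sum = 325 mod 256 = 69 → 31 45.
Recomputed tag = 3145; claimed = 31a5 → mismatch.

invalid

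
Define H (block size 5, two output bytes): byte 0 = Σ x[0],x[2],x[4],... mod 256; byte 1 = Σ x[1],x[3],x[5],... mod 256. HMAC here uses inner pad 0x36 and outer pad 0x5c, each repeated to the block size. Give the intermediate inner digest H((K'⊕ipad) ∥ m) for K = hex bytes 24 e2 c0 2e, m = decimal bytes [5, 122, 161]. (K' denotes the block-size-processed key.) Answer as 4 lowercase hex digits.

b892

Key hex bytes 24 e2 c0 2e is 4 bytes ≤ B = 5; zero-pad to 5 bytes: K' = 24 e2 c0 2e 00.
K' ⊕ ipad = 12 d4 f6 18 36.
Inner input = 12 d4 f6 18 36 ∥ 05 7a a1.
Inner hash: even-index sum = 440 mod 256 = 184; odd-index sum = 402 mod 256 = 146 → b8 92.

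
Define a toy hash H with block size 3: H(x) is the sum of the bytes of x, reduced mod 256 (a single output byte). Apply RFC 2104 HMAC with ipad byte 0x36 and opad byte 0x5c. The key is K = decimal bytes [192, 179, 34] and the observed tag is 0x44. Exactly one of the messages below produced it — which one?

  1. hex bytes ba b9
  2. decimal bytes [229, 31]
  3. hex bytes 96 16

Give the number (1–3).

Key decimal bytes [192, 179, 34] = c0 b3 22 is exactly B = 3 bytes: K' = c0 b3 22.
K' ⊕ ipad = f6 85 14; K' ⊕ opad = 9c ef 7e.
m1: inner = H(f6 85 14 ba b9) = 02; tag = H(9c ef 7e 02) = 0b
m2: inner = H(f6 85 14 e5 1f) = 93; tag = H(9c ef 7e 93) = 9c
m3: inner = H(f6 85 14 96 16) = 3b; tag = H(9c ef 7e 3b) = 44 ← matches

3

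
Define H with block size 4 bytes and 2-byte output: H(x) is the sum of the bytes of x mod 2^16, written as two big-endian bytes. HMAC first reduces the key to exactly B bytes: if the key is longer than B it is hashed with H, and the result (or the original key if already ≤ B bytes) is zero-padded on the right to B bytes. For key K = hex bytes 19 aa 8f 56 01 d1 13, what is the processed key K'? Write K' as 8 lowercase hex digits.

|K| = 7 > B = 4, so first hash the key.
H(K): sum = 25+170+143+86+1+209+19 = 653 → 02 8d.
Zero-pad H(K) = 02 8d to 4 bytes: K' = 02 8d 00 00.

028d0000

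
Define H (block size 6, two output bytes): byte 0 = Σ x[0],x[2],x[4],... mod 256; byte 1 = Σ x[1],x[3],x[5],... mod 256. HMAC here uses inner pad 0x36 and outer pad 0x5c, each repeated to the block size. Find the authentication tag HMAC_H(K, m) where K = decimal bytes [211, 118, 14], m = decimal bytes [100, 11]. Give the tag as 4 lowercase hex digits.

f499

Key decimal bytes [211, 118, 14] = d3 76 0e is 3 bytes ≤ B = 6; zero-pad to 6 bytes: K' = d3 76 0e 00 00 00.
K' ⊕ ipad = e5 40 38 36 36 36.  K' ⊕ opad = 8f 2a 52 5c 5c 5c.
Inner input = (K'⊕ipad) ∥ m = e5 40 38 36 36 36 ∥ 64 0b.
Inner hash: even-index sum = 439 mod 256 = 183; odd-index sum = 183 mod 256 = 183 → b7 b7.
Outer input = (K'⊕opad) ∥ inner = 8f 2a 52 5c 5c 5c ∥ b7 b7.
Outer hash (tag): even-index sum = 500 mod 256 = 244; odd-index sum = 409 mod 256 = 153 → f4 99.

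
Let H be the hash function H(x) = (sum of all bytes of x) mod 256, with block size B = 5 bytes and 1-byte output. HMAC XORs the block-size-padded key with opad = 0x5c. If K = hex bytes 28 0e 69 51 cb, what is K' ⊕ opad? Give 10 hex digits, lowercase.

Key hex bytes 28 0e 69 51 cb is exactly B = 5 bytes: K' = 28 0e 69 51 cb.
XOR each byte with 0x5c: 28⊕5c=74, 0e⊕5c=52, 69⊕5c=35, 51⊕5c=0d, cb⊕5c=97.

7452350d97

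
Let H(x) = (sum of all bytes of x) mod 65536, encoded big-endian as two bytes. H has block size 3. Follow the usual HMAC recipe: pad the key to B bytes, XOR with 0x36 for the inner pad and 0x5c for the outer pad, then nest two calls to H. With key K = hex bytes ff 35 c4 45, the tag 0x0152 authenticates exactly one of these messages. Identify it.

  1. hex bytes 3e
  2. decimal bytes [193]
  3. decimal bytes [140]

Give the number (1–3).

Key hex bytes ff 35 c4 45 is 4 bytes > B = 3, so hash it first: H(key) = 02 3d, then zero-pad to 3 bytes: K' = 02 3d 00.
K' ⊕ ipad = 34 0b 36; K' ⊕ opad = 5e 61 5c.
m1: inner = H(34 0b 36 3e) = 00 b3; tag = H(5e 61 5c 00 b3) = 01ce
m2: inner = H(34 0b 36 c1) = 01 36; tag = H(5e 61 5c 01 36) = 0152 ← matches
m3: inner = H(34 0b 36 8c) = 01 01; tag = H(5e 61 5c 01 01) = 011d

2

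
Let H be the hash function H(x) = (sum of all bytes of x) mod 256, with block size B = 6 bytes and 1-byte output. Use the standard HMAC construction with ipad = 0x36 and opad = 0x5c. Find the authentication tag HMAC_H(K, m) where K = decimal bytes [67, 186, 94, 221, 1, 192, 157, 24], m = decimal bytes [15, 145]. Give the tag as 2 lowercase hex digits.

Key decimal bytes [67, 186, 94, 221, 1, 192, 157, 24] = 43 ba 5e dd 01 c0 9d 18 is 8 bytes > B = 6, so hash it first: H(key) = ae, then zero-pad to 6 bytes: K' = ae 00 00 00 00 00.
K' ⊕ ipad = 98 36 36 36 36 36.  K' ⊕ opad = f2 5c 5c 5c 5c 5c.
Inner input = (K'⊕ipad) ∥ m = 98 36 36 36 36 36 ∥ 0f 91.
Inner hash: sum = 152+54+54+54+54+54+15+145 = 582; mod 256 = 70 → 46.
Outer input = (K'⊕opad) ∥ inner = f2 5c 5c 5c 5c 5c ∥ 46.
Outer hash (tag): sum = 242+92+92+92+92+92+70 = 772; mod 256 = 4 → 04.

04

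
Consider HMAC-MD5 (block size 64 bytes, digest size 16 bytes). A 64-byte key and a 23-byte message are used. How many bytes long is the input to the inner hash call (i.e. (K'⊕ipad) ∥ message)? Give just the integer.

Key is 64 ≤ 64 bytes, zero-padded: |K'| = 64.
Inner input = (K'⊕ipad) ∥ m → 64 + 23 = 87 bytes.

87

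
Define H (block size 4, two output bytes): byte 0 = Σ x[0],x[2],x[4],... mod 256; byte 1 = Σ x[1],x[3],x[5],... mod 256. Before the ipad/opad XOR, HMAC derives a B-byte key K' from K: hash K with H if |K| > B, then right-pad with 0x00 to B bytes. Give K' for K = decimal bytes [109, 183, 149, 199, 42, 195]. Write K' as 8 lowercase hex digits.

|K| = 6 > B = 4, so first hash the key.
H(K): even-index sum = 300 mod 256 = 44; odd-index sum = 577 mod 256 = 65 → 2c 41.
Zero-pad H(K) = 2c 41 to 4 bytes: K' = 2c 41 00 00.

2c410000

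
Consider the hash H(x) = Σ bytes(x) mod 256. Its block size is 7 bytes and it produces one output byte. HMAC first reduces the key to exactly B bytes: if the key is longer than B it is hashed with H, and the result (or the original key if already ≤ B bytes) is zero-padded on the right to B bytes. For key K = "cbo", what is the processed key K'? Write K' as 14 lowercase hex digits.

63626f00000000

Key "cbo" = 63 62 6f is 3 bytes ≤ B = 7; zero-pad to 7 bytes: K' = 63 62 6f 00 00 00 00.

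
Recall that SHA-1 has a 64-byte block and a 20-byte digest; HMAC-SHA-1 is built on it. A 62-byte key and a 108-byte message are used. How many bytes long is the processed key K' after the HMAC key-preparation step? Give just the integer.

Key is 62 ≤ 64 bytes, zero-padded: |K'| = 64.

64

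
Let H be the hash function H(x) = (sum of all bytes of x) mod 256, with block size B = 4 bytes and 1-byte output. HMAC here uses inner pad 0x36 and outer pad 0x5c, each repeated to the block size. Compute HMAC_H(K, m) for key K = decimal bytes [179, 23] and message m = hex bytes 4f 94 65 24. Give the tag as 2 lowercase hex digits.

Key decimal bytes [179, 23] = b3 17 is 2 bytes ≤ B = 4; zero-pad to 4 bytes: K' = b3 17 00 00.
K' ⊕ ipad = 85 21 36 36.  K' ⊕ opad = ef 4b 5c 5c.
Inner input = (K'⊕ipad) ∥ m = 85 21 36 36 ∥ 4f 94 65 24.
Inner hash: sum = 133+33+54+54+79+148+101+36 = 638; mod 256 = 126 → 7e.
Outer input = (K'⊕opad) ∥ inner = ef 4b 5c 5c ∥ 7e.
Outer hash (tag): sum = 239+75+92+92+126 = 624; mod 256 = 112 → 70.

70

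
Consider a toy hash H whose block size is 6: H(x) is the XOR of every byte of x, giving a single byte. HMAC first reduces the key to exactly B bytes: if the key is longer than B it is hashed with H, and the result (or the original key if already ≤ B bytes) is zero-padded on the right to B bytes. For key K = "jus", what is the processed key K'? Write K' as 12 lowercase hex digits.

6a7573000000

Key "jus" = 6a 75 73 is 3 bytes ≤ B = 6; zero-pad to 6 bytes: K' = 6a 75 73 00 00 00.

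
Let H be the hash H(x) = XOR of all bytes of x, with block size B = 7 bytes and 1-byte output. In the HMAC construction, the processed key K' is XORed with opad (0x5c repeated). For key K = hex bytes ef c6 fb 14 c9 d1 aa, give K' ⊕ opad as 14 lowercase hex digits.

b39aa748958df6

Key hex bytes ef c6 fb 14 c9 d1 aa is exactly B = 7 bytes: K' = ef c6 fb 14 c9 d1 aa.
XOR each byte with 0x5c: ef⊕5c=b3, c6⊕5c=9a, fb⊕5c=a7, 14⊕5c=48, c9⊕5c=95, d1⊕5c=8d, aa⊕5c=f6.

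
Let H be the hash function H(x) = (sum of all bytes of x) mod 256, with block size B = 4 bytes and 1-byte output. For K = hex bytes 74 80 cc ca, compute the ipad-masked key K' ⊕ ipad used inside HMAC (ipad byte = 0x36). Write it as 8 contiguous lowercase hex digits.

Key hex bytes 74 80 cc ca is exactly B = 4 bytes: K' = 74 80 cc ca.
XOR each byte with 0x36: 74⊕36=42, 80⊕36=b6, cc⊕36=fa, ca⊕36=fc.

42b6fafc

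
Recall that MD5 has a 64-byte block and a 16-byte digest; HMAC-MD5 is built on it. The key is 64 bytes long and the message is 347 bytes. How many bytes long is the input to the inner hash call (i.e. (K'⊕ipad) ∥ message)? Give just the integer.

Key is 64 ≤ 64 bytes, zero-padded: |K'| = 64.
Inner input = (K'⊕ipad) ∥ m → 64 + 347 = 411 bytes.

411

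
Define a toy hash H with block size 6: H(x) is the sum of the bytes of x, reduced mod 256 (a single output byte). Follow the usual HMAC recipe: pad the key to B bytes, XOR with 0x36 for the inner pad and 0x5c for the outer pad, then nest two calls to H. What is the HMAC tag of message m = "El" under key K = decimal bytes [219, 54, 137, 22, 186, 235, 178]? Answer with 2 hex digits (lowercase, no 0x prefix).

17

Key decimal bytes [219, 54, 137, 22, 186, 235, 178] = db 36 89 16 ba eb b2 is 7 bytes > B = 6, so hash it first: H(key) = 07, then zero-pad to 6 bytes: K' = 07 00 00 00 00 00.
K' ⊕ ipad = 31 36 36 36 36 36.  K' ⊕ opad = 5b 5c 5c 5c 5c 5c.
Inner input = (K'⊕ipad) ∥ m = 31 36 36 36 36 36 ∥ 45 6c.
Inner hash: sum = 49+54+54+54+54+54+69+108 = 496; mod 256 = 240 → f0.
Outer input = (K'⊕opad) ∥ inner = 5b 5c 5c 5c 5c 5c ∥ f0.
Outer hash (tag): sum = 91+92+92+92+92+92+240 = 791; mod 256 = 23 → 17.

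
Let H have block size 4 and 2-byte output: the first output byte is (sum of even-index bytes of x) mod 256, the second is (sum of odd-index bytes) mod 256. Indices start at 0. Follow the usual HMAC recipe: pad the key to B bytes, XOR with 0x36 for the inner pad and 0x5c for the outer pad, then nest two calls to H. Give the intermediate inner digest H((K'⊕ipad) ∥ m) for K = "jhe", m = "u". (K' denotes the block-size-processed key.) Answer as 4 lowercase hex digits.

Key "jhe" = 6a 68 65 is 3 bytes ≤ B = 4; zero-pad to 4 bytes: K' = 6a 68 65 00.
K' ⊕ ipad = 5c 5e 53 36.
Inner input = 5c 5e 53 36 ∥ 75.
Inner hash: even-index sum = 292 mod 256 = 36; odd-index sum = 148 mod 256 = 148 → 24 94.

2494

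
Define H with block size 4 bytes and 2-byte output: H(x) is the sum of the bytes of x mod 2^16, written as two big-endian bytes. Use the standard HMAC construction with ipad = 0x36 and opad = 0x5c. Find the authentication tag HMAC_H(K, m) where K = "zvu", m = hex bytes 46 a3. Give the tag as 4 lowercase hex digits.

01c4

Key "zvu" = 7a 76 75 is 3 bytes ≤ B = 4; zero-pad to 4 bytes: K' = 7a 76 75 00.
K' ⊕ ipad = 4c 40 43 36.  K' ⊕ opad = 26 2a 29 5c.
Inner input = (K'⊕ipad) ∥ m = 4c 40 43 36 ∥ 46 a3.
Inner hash: sum = 76+64+67+54+70+163 = 494 → 01 ee.
Outer input = (K'⊕opad) ∥ inner = 26 2a 29 5c ∥ 01 ee.
Outer hash (tag): sum = 38+42+41+92+1+238 = 452 → 01 c4.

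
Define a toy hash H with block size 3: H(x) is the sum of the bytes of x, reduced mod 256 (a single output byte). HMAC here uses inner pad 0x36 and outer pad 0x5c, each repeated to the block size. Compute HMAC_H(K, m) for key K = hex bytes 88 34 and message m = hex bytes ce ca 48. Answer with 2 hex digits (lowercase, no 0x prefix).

Key hex bytes 88 34 is 2 bytes ≤ B = 3; zero-pad to 3 bytes: K' = 88 34 00.
K' ⊕ ipad = be 02 36.  K' ⊕ opad = d4 68 5c.
Inner input = (K'⊕ipad) ∥ m = be 02 36 ∥ ce ca 48.
Inner hash: sum = 190+2+54+206+202+72 = 726; mod 256 = 214 → d6.
Outer input = (K'⊕opad) ∥ inner = d4 68 5c ∥ d6.
Outer hash (tag): sum = 212+104+92+214 = 622; mod 256 = 110 → 6e.

6e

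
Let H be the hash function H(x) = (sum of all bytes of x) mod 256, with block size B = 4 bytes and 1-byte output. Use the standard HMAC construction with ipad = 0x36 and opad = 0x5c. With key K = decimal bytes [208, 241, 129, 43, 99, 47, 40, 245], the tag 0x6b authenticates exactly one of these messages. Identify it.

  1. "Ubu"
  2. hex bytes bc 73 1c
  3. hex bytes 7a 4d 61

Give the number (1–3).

2

Key decimal bytes [208, 241, 129, 43, 99, 47, 40, 245] = d0 f1 81 2b 63 2f 28 f5 is 8 bytes > B = 4, so hash it first: H(key) = 1c, then zero-pad to 4 bytes: K' = 1c 00 00 00.
K' ⊕ ipad = 2a 36 36 36; K' ⊕ opad = 40 5c 5c 5c.
m1: inner = H(2a 36 36 36 55 62 75) = f8; tag = H(40 5c 5c 5c f8) = 4c
m2: inner = H(2a 36 36 36 bc 73 1c) = 17; tag = H(40 5c 5c 5c 17) = 6b ← matches
m3: inner = H(2a 36 36 36 7a 4d 61) = f4; tag = H(40 5c 5c 5c f4) = 48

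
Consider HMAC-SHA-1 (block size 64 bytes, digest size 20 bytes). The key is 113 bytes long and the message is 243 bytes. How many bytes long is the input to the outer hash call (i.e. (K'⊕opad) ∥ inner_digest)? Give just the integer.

84

Key is 113 > 64 bytes, so it is hashed to 20 bytes then zero-padded to 64: |K'| = 64.
Outer input = (K'⊕opad) ∥ H(inner) → 64 + 20 = 84 bytes.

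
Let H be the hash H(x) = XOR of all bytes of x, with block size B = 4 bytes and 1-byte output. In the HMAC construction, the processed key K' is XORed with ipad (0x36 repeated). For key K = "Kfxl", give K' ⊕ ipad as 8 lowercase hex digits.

Key "Kfxl" = 4b 66 78 6c is exactly B = 4 bytes: K' = 4b 66 78 6c.
XOR each byte with 0x36: 4b⊕36=7d, 66⊕36=50, 78⊕36=4e, 6c⊕36=5a.

7d504e5a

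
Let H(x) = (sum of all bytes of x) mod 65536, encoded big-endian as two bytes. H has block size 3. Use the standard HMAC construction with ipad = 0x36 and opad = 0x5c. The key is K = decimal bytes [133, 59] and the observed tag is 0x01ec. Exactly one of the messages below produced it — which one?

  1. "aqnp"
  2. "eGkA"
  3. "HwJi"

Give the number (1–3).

2

Key decimal bytes [133, 59] = 85 3b is 2 bytes ≤ B = 3; zero-pad to 3 bytes: K' = 85 3b 00.
K' ⊕ ipad = b3 0d 36; K' ⊕ opad = d9 67 5c.
m1: inner = H(b3 0d 36 61 71 6e 70) = 02 a6; tag = H(d9 67 5c 02 a6) = 0244
m2: inner = H(b3 0d 36 65 47 6b 41) = 02 4e; tag = H(d9 67 5c 02 4e) = 01ec ← matches
m3: inner = H(b3 0d 36 48 77 4a 69) = 02 68; tag = H(d9 67 5c 02 68) = 0206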